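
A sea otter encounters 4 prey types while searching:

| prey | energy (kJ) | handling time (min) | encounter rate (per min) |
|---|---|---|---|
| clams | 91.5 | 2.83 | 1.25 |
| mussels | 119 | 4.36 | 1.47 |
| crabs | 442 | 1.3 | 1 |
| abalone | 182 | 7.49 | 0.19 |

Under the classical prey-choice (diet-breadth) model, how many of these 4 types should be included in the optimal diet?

E/h in descending order: crabs 340, clams 32.3, mussels 27.3, abalone 24.3 kJ/min. The optimal diet is the largest prefix of this list for which every included type satisfies E_i/h_i > R on the types above it.
Rate on top 1: 192.2. clams: 32.3 < 192.2 → exclude; stop.
Optimal diet: crabs — 1 of 4 types.

1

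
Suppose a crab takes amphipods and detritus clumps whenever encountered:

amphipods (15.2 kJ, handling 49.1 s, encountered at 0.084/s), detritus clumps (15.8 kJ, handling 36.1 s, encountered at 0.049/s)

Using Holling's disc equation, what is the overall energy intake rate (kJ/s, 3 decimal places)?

0.298 kJ/s

Energy encountered per unit search time: 0.084×15.2 + 0.049×15.8 = 2.051 kJ/s.
Handling time per unit search time: 0.084×49.1 + 0.049×36.1 = 5.893.
Rate = 2.051/(1 + 5.893) = 0.2975 kJ/s.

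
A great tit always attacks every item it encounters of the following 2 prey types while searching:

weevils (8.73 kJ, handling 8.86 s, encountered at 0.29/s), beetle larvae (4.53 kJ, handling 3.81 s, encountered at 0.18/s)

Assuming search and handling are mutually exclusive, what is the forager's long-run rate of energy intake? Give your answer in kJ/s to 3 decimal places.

0.787 kJ/s

R = (0.29×8.73 + 0.18×4.53) / (1 + 0.29×8.86 + 0.18×3.81) = 3.347/4.255 = 0.7866 kJ/s.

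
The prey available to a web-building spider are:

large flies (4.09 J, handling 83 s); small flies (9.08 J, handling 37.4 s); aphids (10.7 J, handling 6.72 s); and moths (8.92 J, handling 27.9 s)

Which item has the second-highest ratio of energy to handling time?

moths

Profitability E/h (J/s): large flies = 4.09/83 = 0.0493, small flies = 9.08/37.4 = 0.243, aphids = 10.7/6.72 = 1.59, moths = 8.92/27.9 = 0.32.
Ranked: aphids > moths > small flies > large flies.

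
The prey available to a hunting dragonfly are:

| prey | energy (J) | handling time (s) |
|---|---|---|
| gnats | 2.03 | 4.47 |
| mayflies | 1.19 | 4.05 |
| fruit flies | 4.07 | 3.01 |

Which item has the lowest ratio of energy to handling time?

In descending order of E/h:
fruit flies: 4.07/3.01 = 1.35 J/s
gnats: 2.03/4.47 = 0.454 J/s
mayflies: 1.19/4.05 = 0.294 J/s

mayflies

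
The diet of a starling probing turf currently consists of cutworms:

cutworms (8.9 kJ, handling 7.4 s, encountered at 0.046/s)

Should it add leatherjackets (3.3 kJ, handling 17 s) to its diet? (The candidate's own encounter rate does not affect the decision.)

No

On cutworms alone, R = ΣλE/(1+Σλh) = 0.4094/1.34 = 0.3054 kJ/s.
Profitability of leatherjackets: 3.3/17 = 0.1941 kJ/s.
Since 0.1941 < R, time spent handling leatherjackets is better spent searching.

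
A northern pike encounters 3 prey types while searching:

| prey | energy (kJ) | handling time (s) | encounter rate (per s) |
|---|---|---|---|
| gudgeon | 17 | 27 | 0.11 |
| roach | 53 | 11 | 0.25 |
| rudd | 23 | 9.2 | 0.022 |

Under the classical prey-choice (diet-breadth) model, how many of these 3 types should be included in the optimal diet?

Rank by E/h (kJ/s): roach 4.82, rudd 2.5, gudgeon 0.63. Include each in turn until the next type's E/h falls below the running intake rate.
Rate on top 1: 3.533. rudd: 2.5 < 3.533 → exclude; stop.
Optimal diet: roach — 1 of 3 types.

1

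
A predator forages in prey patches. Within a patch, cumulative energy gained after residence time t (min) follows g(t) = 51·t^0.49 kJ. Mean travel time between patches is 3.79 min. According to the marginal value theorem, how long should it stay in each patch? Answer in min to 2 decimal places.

Optimal t* satisfies g'(t*) = g(t*)/(T + t*).
g'(t) = 0.49·51·t^-0.51. Setting 0.49·51·t^-0.51 = 51·t^0.49/(3.79+t) gives 0.49(3.79+t) = t, so 0.51·t = 0.49×3.79.
t* = 0.49×3.79/0.51 = 3.641 min.

3.64 min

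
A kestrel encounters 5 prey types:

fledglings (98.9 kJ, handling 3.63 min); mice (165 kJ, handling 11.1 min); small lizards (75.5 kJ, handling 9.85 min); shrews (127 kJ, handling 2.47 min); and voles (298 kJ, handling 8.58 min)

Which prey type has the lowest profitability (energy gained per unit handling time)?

small lizards

In descending order of E/h:
shrews: 127/2.47 = 51.4 kJ/min
voles: 298/8.58 = 34.7 kJ/min
fledglings: 98.9/3.63 = 27.2 kJ/min
mice: 165/11.1 = 14.9 kJ/min
small lizards: 75.5/9.85 = 7.66 kJ/min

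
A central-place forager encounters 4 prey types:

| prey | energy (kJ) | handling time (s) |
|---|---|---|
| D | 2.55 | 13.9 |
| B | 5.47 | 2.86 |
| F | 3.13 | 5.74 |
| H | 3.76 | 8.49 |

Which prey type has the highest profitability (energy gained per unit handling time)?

B

Profitability E/h (kJ/s): D = 2.55/13.9 = 0.183, B = 5.47/2.86 = 1.91, F = 3.13/5.74 = 0.545, H = 3.76/8.49 = 0.443.
Ranked: B > F > H > D.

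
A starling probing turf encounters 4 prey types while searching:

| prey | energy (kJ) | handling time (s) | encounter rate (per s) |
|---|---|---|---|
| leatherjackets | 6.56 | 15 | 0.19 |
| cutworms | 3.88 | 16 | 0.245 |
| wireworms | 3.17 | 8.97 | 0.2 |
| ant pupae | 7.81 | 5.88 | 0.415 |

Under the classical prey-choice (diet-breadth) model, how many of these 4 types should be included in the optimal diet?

1

E/h in descending order: ant pupae 1.33, leatherjackets 0.437, wireworms 0.353, cutworms 0.242 kJ/s. The optimal diet is the largest prefix of this list for which every included type satisfies E_i/h_i > R on the types above it.
Rate on top 1: 0.9421. leatherjackets: 0.437 < 0.9421 → exclude; stop.
Optimal diet: ant pupae — 1 of 4 types.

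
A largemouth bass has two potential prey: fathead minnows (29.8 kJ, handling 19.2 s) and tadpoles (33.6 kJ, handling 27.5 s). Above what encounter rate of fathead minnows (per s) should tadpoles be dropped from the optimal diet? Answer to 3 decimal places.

The zero-one rule: include tadpoles iff E₂/h₂ > λE₁/(1+λh₁). Equality gives the switch point.
λE₁h₂ = E₂ + λE₂h₁ ⇒ λ = E₂/(E₁h₂ − E₂h₁) = 33.6/(819.5 − 645.1) = 0.1927 per s.

0.193 per s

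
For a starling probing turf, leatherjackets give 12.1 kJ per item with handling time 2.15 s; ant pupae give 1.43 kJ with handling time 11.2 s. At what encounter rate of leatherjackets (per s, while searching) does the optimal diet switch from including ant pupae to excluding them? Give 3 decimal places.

0.011 per s

At the threshold, the rate on leatherjackets alone equals the profitability of ant pupae: λ·12.1/(1 + λ·2.15) = 1.43/11.2 = 0.1277.
Rearranging, λ(12.1 − 0.1277×2.15) = 0.1277, so λ = 0.1277/11.83 = 0.0108 per s.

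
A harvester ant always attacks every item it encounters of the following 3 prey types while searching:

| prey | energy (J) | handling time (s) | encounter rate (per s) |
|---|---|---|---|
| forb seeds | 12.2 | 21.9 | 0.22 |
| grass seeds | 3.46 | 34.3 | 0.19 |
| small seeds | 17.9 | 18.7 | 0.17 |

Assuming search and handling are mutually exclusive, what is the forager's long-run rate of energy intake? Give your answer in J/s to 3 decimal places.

0.412 J/s

R = (0.22×12.2 + 0.19×3.46 + 0.17×17.9) / (1 + 0.22×21.9 + 0.19×34.3 + 0.17×18.7) = 6.384/15.51 = 0.4115 J/s.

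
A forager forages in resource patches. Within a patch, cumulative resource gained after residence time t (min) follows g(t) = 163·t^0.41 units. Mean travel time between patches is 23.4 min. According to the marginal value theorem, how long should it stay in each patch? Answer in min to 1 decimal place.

16.3 min

By the marginal value theorem, leave when the instantaneous gain rate g'(t) equals the habitat-wide average g(t)/(T + t).
g'(t) = 0.41·163·t^-0.59. Setting 0.41·163·t^-0.59 = 163·t^0.41/(23.4+t) gives 0.41(23.4+t) = t, so 0.59·t = 0.41×23.4.
t* = 0.41×23.4/0.59 = 16.26 min.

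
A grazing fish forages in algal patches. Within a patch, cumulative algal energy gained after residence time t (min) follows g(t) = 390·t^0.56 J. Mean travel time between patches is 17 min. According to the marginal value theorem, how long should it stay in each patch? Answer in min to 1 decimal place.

Maximise g(t)/(T+t): set derivative to zero → g'(t)(T+t) = g(t).
g'(t) = 0.56·390·t^-0.44. Setting 0.56·390·t^-0.44 = 390·t^0.56/(17+t) gives 0.56(17+t) = t, so 0.44·t = 0.56×17.
t* = 0.56×17/0.44 = 21.64 min.

21.6 min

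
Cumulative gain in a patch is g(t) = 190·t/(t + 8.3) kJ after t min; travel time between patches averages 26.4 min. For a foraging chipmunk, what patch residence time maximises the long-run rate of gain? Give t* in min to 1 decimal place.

14.8 min

Optimal t* satisfies g'(t*) = g(t*)/(T + t*).
g'(t) = 190·8.3/(t + 8.3)². Setting 190·8.3/(t+8.3)² = 190t/[(t+8.3)(26.4+t)] gives 8.3(26.4+t) = t(t+8.3), so t² = 8.3×26.4 = 219.1.
t* = √219.1 = 14.8 min.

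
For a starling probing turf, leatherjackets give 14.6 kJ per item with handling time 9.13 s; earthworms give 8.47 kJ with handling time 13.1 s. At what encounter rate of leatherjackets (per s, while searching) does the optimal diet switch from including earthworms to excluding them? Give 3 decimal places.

Drop earthworms once their profitability E₂/h₂ falls below the rate achievable on leatherjackets alone: E₂/h₂ = λE₁/(1 + λh₁).
Solve for λ: λE₁h₂ = E₂(1 + λh₁) → λ(E₁h₂ − E₂h₁) = E₂ → λ = E₂/(E₁h₂ − E₂h₁).
λ = 8.47/(14.6×13.1 − 8.47×9.13) = 8.47/113.9 = 0.07434 per s.

0.074 per s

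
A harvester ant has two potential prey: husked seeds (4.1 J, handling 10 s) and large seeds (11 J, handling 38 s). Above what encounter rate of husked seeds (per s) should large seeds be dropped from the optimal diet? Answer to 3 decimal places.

At the threshold, the rate on husked seeds alone equals the profitability of large seeds: λ·4.1/(1 + λ·10) = 11/38 = 0.2895.
Rearranging, λ(4.1 − 0.2895×10) = 0.2895, so λ = 0.2895/1.205 = 0.2402 per s.

0.240 per s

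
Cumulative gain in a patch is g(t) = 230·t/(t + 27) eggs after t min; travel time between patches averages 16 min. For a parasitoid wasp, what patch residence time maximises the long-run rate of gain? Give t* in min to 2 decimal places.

20.78 min

Maximise g(t)/(T+t): set derivative to zero → g'(t)(T+t) = g(t).
g'(t) = 230·27/(t + 27)². Setting 230·27/(t+27)² = 230t/[(t+27)(16+t)] gives 27(16+t) = t(t+27), so t² = 27×16 = 432.
t* = √432 = 20.78 min.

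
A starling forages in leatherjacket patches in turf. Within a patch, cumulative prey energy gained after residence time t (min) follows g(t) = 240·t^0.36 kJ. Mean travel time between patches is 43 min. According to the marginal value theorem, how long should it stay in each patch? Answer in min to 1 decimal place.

Maximise g(t)/(T+t): set derivative to zero → g'(t)(T+t) = g(t).
g'(t) = 0.36·240·t^-0.64. Setting 0.36·240·t^-0.64 = 240·t^0.36/(43+t) gives 0.36(43+t) = t, so 0.64·t = 0.36×43.
t* = 0.36×43/0.64 = 24.19 min.

24.2 min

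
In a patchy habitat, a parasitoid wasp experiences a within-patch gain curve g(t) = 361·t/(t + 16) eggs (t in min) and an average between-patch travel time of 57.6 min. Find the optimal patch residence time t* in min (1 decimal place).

30.4 min

By the marginal value theorem, leave when the instantaneous gain rate g'(t) equals the habitat-wide average g(t)/(T + t).
g'(t) = 361·16/(t + 16)². Setting 361·16/(t+16)² = 361t/[(t+16)(57.6+t)] gives 16(57.6+t) = t(t+16), so t² = 16×57.6 = 921.6.
t* = √921.6 = 30.36 min.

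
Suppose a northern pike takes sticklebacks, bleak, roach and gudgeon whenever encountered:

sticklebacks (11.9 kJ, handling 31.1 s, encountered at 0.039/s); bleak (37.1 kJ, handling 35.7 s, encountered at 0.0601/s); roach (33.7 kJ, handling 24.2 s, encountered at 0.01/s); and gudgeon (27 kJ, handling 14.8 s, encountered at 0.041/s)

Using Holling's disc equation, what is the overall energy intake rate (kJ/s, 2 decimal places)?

R = (0.039×11.9 + 0.0601×37.1 + 0.01×33.7 + 0.041×27) / (1 + 0.039×31.1 + 0.0601×35.7 + 0.01×24.2 + 0.041×14.8) = 4.138/5.207 = 0.7946 kJ/s.

0.79 kJ/s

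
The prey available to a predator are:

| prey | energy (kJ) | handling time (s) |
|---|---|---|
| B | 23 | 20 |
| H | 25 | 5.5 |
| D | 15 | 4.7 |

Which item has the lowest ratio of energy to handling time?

Profitability E/h (kJ/s): B = 23/20 = 1.15, H = 25/5.5 = 4.55, D = 15/4.7 = 3.19.
Ranked: H > D > B.

B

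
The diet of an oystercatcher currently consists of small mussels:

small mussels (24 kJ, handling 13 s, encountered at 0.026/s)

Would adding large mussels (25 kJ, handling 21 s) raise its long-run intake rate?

Yes

Current rate: (0.026×24)/(1 + 0.026×13) = 0.4664 kJ/s.
Profitability of large mussels: 25/21 = 1.19 kJ/s.
1.19 > 0.4664, so adding large mussels raises the average — include it.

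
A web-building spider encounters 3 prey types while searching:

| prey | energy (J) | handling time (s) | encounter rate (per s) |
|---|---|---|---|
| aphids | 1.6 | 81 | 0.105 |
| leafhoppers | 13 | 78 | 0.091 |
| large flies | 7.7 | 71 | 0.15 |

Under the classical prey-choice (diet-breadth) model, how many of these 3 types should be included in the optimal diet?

1

Profitabilities (E/h, J/s): leafhoppers 0.167, large flies 0.108, aphids 0.0198. Add prey in this order while the next type's profitability exceeds the intake rate on those already taken.
Rate on top 1: 0.1461. large flies: 0.108 < 0.1461 → exclude; stop.
Optimal diet: leafhoppers — 1 of 3 types.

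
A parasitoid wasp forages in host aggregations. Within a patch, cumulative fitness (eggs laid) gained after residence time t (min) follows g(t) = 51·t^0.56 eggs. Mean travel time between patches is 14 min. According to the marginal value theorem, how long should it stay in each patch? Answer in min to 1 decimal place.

By the marginal value theorem, leave when the instantaneous gain rate g'(t) equals the habitat-wide average g(t)/(T + t).
g'(t) = 0.56·51·t^-0.44. Setting 0.56·51·t^-0.44 = 51·t^0.56/(14+t) gives 0.56(14+t) = t, so 0.44·t = 0.56×14.
t* = 0.56×14/0.44 = 17.82 min.

17.8 min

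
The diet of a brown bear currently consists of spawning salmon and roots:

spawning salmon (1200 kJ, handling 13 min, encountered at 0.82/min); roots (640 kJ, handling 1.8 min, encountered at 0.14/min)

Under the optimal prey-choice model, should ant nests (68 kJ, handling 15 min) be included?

No

Current rate: (0.82×1200 + 0.14×640)/(1 + 0.82×13 + 0.14×1.8) = 90.13 kJ/min.
Profitability of ant nests: 68/15 = 4.533 kJ/min.
4.533 < 90.13, so adding ant nests would lower the average — exclude it.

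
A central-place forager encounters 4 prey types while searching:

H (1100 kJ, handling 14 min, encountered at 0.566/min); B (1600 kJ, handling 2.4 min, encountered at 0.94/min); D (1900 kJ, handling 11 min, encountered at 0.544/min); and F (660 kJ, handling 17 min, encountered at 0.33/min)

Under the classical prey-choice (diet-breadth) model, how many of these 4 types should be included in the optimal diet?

1

E/h in descending order: B 667, D 173, H 78.6, F 38.8 kJ/min. The optimal diet is the largest prefix of this list for which every included type satisfies E_i/h_i > R on the types above it.
Rate on top 1: 461.9. D: 173 < 461.9 → exclude; stop.
Optimal diet: B — 1 of 4 types.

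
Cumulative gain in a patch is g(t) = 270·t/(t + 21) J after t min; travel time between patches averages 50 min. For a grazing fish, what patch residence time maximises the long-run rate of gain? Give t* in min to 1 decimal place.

Maximise g(t)/(T+t): set derivative to zero → g'(t)(T+t) = g(t).
g'(t) = 270·21/(t + 21)². Setting 270·21/(t+21)² = 270t/[(t+21)(50+t)] gives 21(50+t) = t(t+21), so t² = 21×50 = 1050.
t* = √1050 = 32.4 min.

32.4 min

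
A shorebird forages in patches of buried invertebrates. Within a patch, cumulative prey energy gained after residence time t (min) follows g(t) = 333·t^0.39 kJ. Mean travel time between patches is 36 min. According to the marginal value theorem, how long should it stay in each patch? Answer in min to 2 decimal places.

By the marginal value theorem, leave when the instantaneous gain rate g'(t) equals the habitat-wide average g(t)/(T + t).
g'(t) = 0.39·333·t^-0.61. Setting 0.39·333·t^-0.61 = 333·t^0.39/(36+t) gives 0.39(36+t) = t, so 0.61·t = 0.39×36.
t* = 0.39×36/0.61 = 23.02 min.

23.02 min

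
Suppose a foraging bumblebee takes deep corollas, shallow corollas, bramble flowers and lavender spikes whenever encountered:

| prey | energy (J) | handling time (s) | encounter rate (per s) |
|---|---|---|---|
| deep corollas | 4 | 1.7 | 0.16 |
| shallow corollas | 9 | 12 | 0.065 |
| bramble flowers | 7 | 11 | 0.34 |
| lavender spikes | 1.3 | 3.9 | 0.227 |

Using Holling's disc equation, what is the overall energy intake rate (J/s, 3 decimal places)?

0.584 J/s

Energy encountered per unit search time: 0.16×4 + 0.065×9 + 0.34×7 + 0.227×1.3 = 3.9 J/s.
Handling time per unit search time: 0.16×1.7 + 0.065×12 + 0.34×11 + 0.227×3.9 = 5.677.
Rate = 3.9/(1 + 5.677) = 0.5841 J/s.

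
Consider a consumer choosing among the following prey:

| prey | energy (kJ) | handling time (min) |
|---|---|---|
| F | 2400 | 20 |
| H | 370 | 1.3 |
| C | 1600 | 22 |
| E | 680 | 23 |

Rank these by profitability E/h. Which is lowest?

E

In descending order of E/h:
H: 370/1.3 = 285 kJ/min
F: 2400/20 = 120 kJ/min
C: 1600/22 = 72.7 kJ/min
E: 680/23 = 29.6 kJ/min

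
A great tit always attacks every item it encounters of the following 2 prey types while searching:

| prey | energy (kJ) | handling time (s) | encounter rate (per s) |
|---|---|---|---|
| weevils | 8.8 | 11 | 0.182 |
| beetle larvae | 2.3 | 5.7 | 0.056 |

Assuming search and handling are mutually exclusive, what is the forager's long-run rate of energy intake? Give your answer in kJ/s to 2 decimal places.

R = (0.182×8.8 + 0.056×2.3) / (1 + 0.182×11 + 0.056×5.7) = 1.73/3.321 = 0.521 kJ/s.

0.52 kJ/s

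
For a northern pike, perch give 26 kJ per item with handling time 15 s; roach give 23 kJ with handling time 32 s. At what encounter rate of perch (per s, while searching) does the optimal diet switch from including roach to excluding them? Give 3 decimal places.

0.047 per s

At the threshold, the rate on perch alone equals the profitability of roach: λ·26/(1 + λ·15) = 23/32 = 0.7188.
Rearranging, λ(26 − 0.7188×15) = 0.7188, so λ = 0.7188/15.22 = 0.04723 per s.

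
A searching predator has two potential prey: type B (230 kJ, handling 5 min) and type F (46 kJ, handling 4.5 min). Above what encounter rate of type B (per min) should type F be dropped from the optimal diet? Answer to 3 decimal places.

0.057 per min

The zero-one rule: include type F iff E₂/h₂ > λE₁/(1+λh₁). Equality gives the switch point.
λE₁h₂ = E₂ + λE₂h₁ ⇒ λ = E₂/(E₁h₂ − E₂h₁) = 46/(1035 − 230) = 0.05714 per min.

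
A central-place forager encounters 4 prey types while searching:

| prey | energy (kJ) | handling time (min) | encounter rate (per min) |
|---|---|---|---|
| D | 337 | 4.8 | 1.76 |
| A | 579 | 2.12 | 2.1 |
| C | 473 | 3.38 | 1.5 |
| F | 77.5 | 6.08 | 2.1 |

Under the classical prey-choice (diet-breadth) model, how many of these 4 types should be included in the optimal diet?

1

E/h in descending order: A 273, C 140, D 70.2, F 12.7 kJ/min. The optimal diet is the largest prefix of this list for which every included type satisfies E_i/h_i > R on the types above it.
Rate on top 1: 223. C: 140 < 223 → exclude; stop.
Optimal diet: A — 1 of 4 types.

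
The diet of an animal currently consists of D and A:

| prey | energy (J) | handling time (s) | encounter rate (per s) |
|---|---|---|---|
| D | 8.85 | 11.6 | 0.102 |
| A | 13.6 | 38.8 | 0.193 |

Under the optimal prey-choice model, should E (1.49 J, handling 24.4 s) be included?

No

Current rate: (0.102×8.85 + 0.193×13.6)/(1 + 0.102×11.6 + 0.193×38.8) = 0.3647 J/s.
E: E/h = 1.49/24.4 = 0.06107 J/s.
Since 0.06107 < R, time spent handling E is better spent searching.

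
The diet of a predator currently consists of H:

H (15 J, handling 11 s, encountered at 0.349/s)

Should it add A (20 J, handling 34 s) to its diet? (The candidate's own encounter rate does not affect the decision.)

Intake rate on the current diet: R = (0.349×15) / (1 + 0.349×11) = 5.235/4.839 = 1.082 J/s.
A: E/h = 20/34 = 0.5882 J/s.
0.5882 < 1.082, so adding A would lower the average — exclude it.

No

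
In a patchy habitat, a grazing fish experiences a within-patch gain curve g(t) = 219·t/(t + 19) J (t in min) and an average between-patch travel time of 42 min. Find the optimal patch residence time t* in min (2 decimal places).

By the marginal value theorem, leave when the instantaneous gain rate g'(t) equals the habitat-wide average g(t)/(T + t).
g'(t) = 219·19/(t + 19)². Setting 219·19/(t+19)² = 219t/[(t+19)(42+t)] gives 19(42+t) = t(t+19), so t² = 19×42 = 798.
t* = √798 = 28.25 min.

28.25 min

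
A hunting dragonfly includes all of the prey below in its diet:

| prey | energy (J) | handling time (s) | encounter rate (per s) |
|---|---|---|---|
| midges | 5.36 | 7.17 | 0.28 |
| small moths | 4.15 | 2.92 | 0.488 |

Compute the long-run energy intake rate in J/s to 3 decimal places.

Energy encountered per unit search time: 0.28×5.36 + 0.488×4.15 = 3.526 J/s.
Handling time per unit search time: 0.28×7.17 + 0.488×2.92 = 3.433.
Rate = 3.526/(1 + 3.433) = 0.7955 J/s.

0.795 J/s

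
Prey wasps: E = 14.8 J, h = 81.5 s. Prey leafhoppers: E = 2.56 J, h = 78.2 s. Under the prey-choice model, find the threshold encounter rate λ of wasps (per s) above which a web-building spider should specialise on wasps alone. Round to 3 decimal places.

Drop leafhoppers once their profitability E₂/h₂ falls below the rate achievable on wasps alone: E₂/h₂ = λE₁/(1 + λh₁).
Solve for λ: λE₁h₂ = E₂(1 + λh₁) → λ(E₁h₂ − E₂h₁) = E₂ → λ = E₂/(E₁h₂ − E₂h₁).
λ = 2.56/(14.8×78.2 − 2.56×81.5) = 2.56/948.7 = 0.002698 per s.

0.003 per s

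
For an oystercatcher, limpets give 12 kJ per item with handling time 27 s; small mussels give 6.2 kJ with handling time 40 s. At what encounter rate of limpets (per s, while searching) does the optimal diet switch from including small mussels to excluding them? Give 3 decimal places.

The zero-one rule: include small mussels iff E₂/h₂ > λE₁/(1+λh₁). Equality gives the switch point.
λE₁h₂ = E₂ + λE₂h₁ ⇒ λ = E₂/(E₁h₂ − E₂h₁) = 6.2/(480 − 167.4) = 0.01983 per s.

0.020 per s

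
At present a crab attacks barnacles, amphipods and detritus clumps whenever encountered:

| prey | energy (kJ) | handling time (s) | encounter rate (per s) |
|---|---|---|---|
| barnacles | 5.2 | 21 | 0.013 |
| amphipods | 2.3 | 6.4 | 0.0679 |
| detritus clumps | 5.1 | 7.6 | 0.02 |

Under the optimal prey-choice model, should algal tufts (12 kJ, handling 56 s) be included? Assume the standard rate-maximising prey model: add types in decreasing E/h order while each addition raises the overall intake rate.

Yes

Current rate: (0.013×5.2 + 0.0679×2.3 + 0.02×5.1)/(1 + 0.013×21 + 0.0679×6.4 + 0.02×7.6) = 0.1752 kJ/s.
Profitability of algal tufts: 12/56 = 0.2143 kJ/s.
Since 0.2143 > R, including algal tufts increases the long-run rate.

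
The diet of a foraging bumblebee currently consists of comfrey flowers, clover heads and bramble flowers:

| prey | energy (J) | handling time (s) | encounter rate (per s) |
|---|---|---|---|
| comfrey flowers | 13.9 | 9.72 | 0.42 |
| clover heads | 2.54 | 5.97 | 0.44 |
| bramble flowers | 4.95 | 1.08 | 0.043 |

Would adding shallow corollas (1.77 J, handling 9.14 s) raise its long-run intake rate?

Current rate: (0.42×13.9 + 0.44×2.54 + 0.043×4.95)/(1 + 0.42×9.72 + 0.44×5.97 + 0.043×1.08) = 0.9243 J/s.
Profitability of shallow corollas: 1.77/9.14 = 0.1937 J/s.
0.1937 < 0.9243, so adding shallow corollas would lower the average — exclude it.

No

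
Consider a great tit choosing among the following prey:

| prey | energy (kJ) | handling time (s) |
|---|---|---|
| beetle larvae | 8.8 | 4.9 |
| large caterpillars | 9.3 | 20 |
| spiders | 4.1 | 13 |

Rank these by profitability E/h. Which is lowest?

Profitability E/h (kJ/s): beetle larvae = 8.8/4.9 = 1.8, large caterpillars = 9.3/20 = 0.465, spiders = 4.1/13 = 0.315.
Ranked: beetle larvae > large caterpillars > spiders.

spiders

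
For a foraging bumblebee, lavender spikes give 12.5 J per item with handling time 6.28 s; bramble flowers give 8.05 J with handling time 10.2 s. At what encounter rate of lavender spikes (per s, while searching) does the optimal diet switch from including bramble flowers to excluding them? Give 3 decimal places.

At the threshold, the rate on lavender spikes alone equals the profitability of bramble flowers: λ·12.5/(1 + λ·6.28) = 8.05/10.2 = 0.7892.
Rearranging, λ(12.5 − 0.7892×6.28) = 0.7892, so λ = 0.7892/7.544 = 0.1046 per s.

0.105 per s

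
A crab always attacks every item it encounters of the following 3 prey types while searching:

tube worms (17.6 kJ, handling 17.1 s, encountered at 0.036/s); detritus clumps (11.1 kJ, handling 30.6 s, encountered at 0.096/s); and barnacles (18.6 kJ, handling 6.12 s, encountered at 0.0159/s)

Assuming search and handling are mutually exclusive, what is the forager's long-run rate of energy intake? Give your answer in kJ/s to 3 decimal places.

0.429 kJ/s

R = Σλ_iE_i / (1 + Σλ_ih_i)
Numerator: 0.036×17.6 + 0.096×11.1 + 0.0159×18.6 = 1.995
Denominator: 1 + 0.036×17.1 + 0.096×30.6 + 0.0159×6.12 = 4.651
R = 1.995/4.651 = 0.429 kJ/s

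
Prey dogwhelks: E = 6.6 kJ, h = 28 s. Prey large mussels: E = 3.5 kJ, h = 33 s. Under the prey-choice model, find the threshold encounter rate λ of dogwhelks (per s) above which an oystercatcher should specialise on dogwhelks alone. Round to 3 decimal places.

0.029 per s

At the threshold, the rate on dogwhelks alone equals the profitability of large mussels: λ·6.6/(1 + λ·28) = 3.5/33 = 0.1061.
Rearranging, λ(6.6 − 0.1061×28) = 0.1061, so λ = 0.1061/3.63 = 0.02922 per s.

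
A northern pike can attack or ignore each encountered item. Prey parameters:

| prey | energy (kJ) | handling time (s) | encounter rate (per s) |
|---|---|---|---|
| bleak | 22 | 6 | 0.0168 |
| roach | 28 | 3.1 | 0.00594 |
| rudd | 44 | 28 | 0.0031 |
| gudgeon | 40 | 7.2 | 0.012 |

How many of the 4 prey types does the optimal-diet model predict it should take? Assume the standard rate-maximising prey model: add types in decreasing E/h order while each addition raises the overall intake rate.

4

E/h in descending order: roach 9.03, gudgeon 5.56, bleak 3.67, rudd 1.57 kJ/s. The optimal diet is the largest prefix of this list for which every included type satisfies E_i/h_i > R on the types above it.
Rate on top 1: 0.1633. gudgeon: 5.56 > 0.1633 → include.
Rate on top 2: 0.585. bleak: 3.67 > 0.585 → include.
Rate on top 3: 0.8427. rudd: 1.57 > 0.8427 → include.
Optimal diet: roach, gudgeon, bleak, rudd — 4 of 4 types.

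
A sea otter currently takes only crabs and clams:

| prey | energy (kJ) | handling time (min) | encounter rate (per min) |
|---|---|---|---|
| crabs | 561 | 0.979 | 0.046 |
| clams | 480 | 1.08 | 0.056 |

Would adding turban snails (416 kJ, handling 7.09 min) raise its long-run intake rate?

Intake rate on the current diet: R = (0.046×561 + 0.056×480) / (1 + 0.046×0.979 + 0.056×1.08) = 52.69/1.106 = 47.66 kJ/min.
Profitability of turban snails: 416/7.09 = 58.67 kJ/min.
Since 58.67 > R, including turban snails increases the long-run rate.

Yes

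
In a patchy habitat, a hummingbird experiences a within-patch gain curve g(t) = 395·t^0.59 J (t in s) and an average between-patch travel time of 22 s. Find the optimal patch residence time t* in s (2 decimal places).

By the marginal value theorem, leave when the instantaneous gain rate g'(t) equals the habitat-wide average g(t)/(T + t).
g'(t) = 0.59·395·t^-0.41. Setting 0.59·395·t^-0.41 = 395·t^0.59/(22+t) gives 0.59(22+t) = t, so 0.41·t = 0.59×22.
t* = 0.59×22/0.41 = 31.66 s.

31.66 s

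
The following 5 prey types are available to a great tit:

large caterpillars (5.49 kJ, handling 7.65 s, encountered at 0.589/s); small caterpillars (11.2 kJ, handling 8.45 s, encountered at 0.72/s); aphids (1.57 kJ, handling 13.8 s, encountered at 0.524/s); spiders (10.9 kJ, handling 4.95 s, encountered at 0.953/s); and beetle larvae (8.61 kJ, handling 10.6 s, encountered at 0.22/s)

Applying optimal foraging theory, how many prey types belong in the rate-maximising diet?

E/h in descending order: spiders 2.2, small caterpillars 1.33, beetle larvae 0.812, large caterpillars 0.718, aphids 0.114 kJ/s. The optimal diet is the largest prefix of this list for which every included type satisfies E_i/h_i > R on the types above it.
Rate on top 1: 1.817. small caterpillars: 1.33 < 1.817 → exclude; stop.
Optimal diet: spiders — 1 of 5 types.

1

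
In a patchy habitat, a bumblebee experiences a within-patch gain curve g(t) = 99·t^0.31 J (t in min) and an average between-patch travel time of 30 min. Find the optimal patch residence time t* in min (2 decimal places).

13.48 min

Maximise g(t)/(T+t): set derivative to zero → g'(t)(T+t) = g(t).
g'(t) = 0.31·99·t^-0.69. Setting 0.31·99·t^-0.69 = 99·t^0.31/(30+t) gives 0.31(30+t) = t, so 0.69·t = 0.31×30.
t* = 0.31×30/0.69 = 13.48 min.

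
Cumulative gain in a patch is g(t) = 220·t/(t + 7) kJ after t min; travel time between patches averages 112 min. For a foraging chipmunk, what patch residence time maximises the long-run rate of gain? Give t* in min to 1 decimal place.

Optimal t* satisfies g'(t*) = g(t*)/(T + t*).
g'(t) = 220·7/(t + 7)². Setting 220·7/(t+7)² = 220t/[(t+7)(112+t)] gives 7(112+t) = t(t+7), so t² = 7×112 = 784.
t* = √784 = 28 min.

28.0 min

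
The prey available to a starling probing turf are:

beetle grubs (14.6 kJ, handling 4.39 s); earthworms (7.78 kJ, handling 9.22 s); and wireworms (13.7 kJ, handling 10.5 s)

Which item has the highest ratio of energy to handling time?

beetle grubs

Profitability E/h (kJ/s): beetle grubs = 14.6/4.39 = 3.33, earthworms = 7.78/9.22 = 0.844, wireworms = 13.7/10.5 = 1.3.
Ranked: beetle grubs > wireworms > earthworms.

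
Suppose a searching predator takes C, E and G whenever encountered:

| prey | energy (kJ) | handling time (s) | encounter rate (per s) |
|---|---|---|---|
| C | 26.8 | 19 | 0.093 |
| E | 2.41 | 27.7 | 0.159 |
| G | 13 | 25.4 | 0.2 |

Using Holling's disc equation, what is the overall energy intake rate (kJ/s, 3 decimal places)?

0.447 kJ/s

Energy encountered per unit search time: 0.093×26.8 + 0.159×2.41 + 0.2×13 = 5.476 kJ/s.
Handling time per unit search time: 0.093×19 + 0.159×27.7 + 0.2×25.4 = 11.25.
Rate = 5.476/(1 + 11.25) = 0.4469 kJ/s.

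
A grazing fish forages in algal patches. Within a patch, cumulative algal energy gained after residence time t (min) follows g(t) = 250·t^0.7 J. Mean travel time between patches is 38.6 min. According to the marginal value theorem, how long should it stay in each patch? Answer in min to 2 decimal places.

90.07 min

By the marginal value theorem, leave when the instantaneous gain rate g'(t) equals the habitat-wide average g(t)/(T + t).
g'(t) = 0.7·250·t^-0.3. Setting 0.7·250·t^-0.3 = 250·t^0.7/(38.6+t) gives 0.7(38.6+t) = t, so 0.30·t = 0.7×38.6.
t* = 0.7×38.6/0.30 = 90.07 min.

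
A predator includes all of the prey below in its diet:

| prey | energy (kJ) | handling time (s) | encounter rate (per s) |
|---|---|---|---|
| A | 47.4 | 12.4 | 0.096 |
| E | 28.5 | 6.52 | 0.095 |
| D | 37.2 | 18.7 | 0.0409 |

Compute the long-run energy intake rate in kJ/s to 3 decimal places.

2.456 kJ/s

Energy encountered per unit search time: 0.096×47.4 + 0.095×28.5 + 0.0409×37.2 = 8.779 kJ/s.
Handling time per unit search time: 0.096×12.4 + 0.095×6.52 + 0.0409×18.7 = 2.575.
Rate = 8.779/(1 + 2.575) = 2.456 kJ/s.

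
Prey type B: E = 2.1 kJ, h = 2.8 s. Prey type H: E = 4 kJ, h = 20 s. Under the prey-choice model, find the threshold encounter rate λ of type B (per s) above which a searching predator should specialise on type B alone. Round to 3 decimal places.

0.130 per s

The zero-one rule: include type H iff E₂/h₂ > λE₁/(1+λh₁). Equality gives the switch point.
λE₁h₂ = E₂ + λE₂h₁ ⇒ λ = E₂/(E₁h₂ − E₂h₁) = 4/(42 − 11.2) = 0.1299 per s.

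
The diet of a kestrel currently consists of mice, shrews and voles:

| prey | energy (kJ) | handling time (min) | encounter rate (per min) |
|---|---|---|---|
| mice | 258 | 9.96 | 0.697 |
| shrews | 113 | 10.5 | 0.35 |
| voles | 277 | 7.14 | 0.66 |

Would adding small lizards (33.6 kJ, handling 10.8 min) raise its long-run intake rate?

No

Intake rate on the current diet: R = (0.697×258 + 0.35×113 + 0.66×277) / (1 + 0.697×9.96 + 0.35×10.5 + 0.66×7.14) = 402.2/16.33 = 24.63 kJ/min.
small lizards: E/h = 33.6/10.8 = 3.111 kJ/min.
3.111 < 24.63, so adding small lizards would lower the average — exclude it.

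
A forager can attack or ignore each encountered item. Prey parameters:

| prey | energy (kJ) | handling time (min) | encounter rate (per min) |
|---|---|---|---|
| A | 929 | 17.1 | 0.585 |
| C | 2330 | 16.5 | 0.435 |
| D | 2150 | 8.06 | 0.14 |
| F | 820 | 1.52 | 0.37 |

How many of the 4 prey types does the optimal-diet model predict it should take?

2

Rank by E/h (kJ/min): F 539, D 267, C 141, A 54.3. Include each in turn until the next type's E/h falls below the running intake rate.
Rate on top 1: 194.2. D: 267 > 194.2 → include.
Rate on top 2: 224.6. C: 141 < 224.6 → exclude; stop.
Optimal diet: F, D — 2 of 4 types.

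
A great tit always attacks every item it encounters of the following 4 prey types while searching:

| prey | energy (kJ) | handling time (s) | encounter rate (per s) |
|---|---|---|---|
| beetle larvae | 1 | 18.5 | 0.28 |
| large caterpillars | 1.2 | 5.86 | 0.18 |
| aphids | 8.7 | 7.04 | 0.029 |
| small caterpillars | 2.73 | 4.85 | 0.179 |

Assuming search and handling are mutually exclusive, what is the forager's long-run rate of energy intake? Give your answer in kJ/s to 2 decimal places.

R = (0.28×1 + 0.18×1.2 + 0.029×8.7 + 0.179×2.73) / (1 + 0.28×18.5 + 0.18×5.86 + 0.029×7.04 + 0.179×4.85) = 1.237/8.307 = 0.1489 kJ/s.

0.15 kJ/s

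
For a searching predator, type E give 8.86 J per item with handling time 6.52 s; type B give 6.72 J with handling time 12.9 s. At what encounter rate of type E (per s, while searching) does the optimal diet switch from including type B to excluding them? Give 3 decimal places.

The zero-one rule: include type B iff E₂/h₂ > λE₁/(1+λh₁). Equality gives the switch point.
λE₁h₂ = E₂ + λE₂h₁ ⇒ λ = E₂/(E₁h₂ − E₂h₁) = 6.72/(114.3 − 43.81) = 0.09535 per s.

0.095 per s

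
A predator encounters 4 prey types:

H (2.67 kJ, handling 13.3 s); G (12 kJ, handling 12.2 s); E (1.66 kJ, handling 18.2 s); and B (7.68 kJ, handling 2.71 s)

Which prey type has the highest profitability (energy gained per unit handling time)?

In descending order of E/h:
B: 7.68/2.71 = 2.83 kJ/s
G: 12/12.2 = 0.984 kJ/s
H: 2.67/13.3 = 0.201 kJ/s
E: 1.66/18.2 = 0.0912 kJ/s

B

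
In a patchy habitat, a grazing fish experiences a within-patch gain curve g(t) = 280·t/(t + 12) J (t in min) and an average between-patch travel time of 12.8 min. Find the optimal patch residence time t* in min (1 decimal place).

12.4 min

By the marginal value theorem, leave when the instantaneous gain rate g'(t) equals the habitat-wide average g(t)/(T + t).
g'(t) = 280·12/(t + 12)². Setting 280·12/(t+12)² = 280t/[(t+12)(12.8+t)] gives 12(12.8+t) = t(t+12), so t² = 12×12.8 = 153.6.
t* = √153.6 = 12.39 min.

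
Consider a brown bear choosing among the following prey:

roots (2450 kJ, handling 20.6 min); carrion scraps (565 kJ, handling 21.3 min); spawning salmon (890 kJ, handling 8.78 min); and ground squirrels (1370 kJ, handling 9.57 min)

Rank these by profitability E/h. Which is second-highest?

Profitability E/h (kJ/min): roots = 2450/20.6 = 119, carrion scraps = 565/21.3 = 26.5, spawning salmon = 890/8.78 = 101, ground squirrels = 1370/9.57 = 143.
Ranked: ground squirrels > roots > spawning salmon > carrion scraps.

roots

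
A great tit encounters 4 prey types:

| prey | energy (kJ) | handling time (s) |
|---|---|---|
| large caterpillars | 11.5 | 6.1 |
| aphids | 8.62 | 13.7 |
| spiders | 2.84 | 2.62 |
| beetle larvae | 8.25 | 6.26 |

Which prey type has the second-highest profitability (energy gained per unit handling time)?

beetle larvae

Profitability E/h (kJ/s): large caterpillars = 11.5/6.1 = 1.89, aphids = 8.62/13.7 = 0.629, spiders = 2.84/2.62 = 1.08, beetle larvae = 8.25/6.26 = 1.32.
Ranked: large caterpillars > beetle larvae > spiders > aphids.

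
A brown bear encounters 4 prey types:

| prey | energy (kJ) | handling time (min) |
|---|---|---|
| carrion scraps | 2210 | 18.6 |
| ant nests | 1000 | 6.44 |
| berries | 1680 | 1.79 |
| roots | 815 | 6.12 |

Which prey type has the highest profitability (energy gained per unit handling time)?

berries

Profitability E/h (kJ/min): carrion scraps = 2210/18.6 = 119, ant nests = 1000/6.44 = 155, berries = 1680/1.79 = 939, roots = 815/6.12 = 133.
Ranked: berries > ant nests > roots > carrion scraps.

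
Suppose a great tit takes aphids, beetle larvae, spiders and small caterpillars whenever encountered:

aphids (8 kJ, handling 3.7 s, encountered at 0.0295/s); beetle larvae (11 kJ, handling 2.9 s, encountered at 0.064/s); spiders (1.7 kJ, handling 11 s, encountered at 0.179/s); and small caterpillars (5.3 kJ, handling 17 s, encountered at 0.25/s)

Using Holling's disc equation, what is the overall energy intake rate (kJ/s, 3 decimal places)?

0.342 kJ/s

Energy encountered per unit search time: 0.0295×8 + 0.064×11 + 0.179×1.7 + 0.25×5.3 = 2.569 kJ/s.
Handling time per unit search time: 0.0295×3.7 + 0.064×2.9 + 0.179×11 + 0.25×17 = 6.514.
Rate = 2.569/(1 + 6.514) = 0.3419 kJ/s.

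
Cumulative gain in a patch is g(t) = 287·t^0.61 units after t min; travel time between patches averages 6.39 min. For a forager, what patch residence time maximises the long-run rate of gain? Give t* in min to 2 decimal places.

Optimal t* satisfies g'(t*) = g(t*)/(T + t*).
g'(t) = 0.61·287·t^-0.39. Setting 0.61·287·t^-0.39 = 287·t^0.61/(6.39+t) gives 0.61(6.39+t) = t, so 0.39·t = 0.61×6.39.
t* = 0.61×6.39/0.39 = 9.995 min.

9.99 min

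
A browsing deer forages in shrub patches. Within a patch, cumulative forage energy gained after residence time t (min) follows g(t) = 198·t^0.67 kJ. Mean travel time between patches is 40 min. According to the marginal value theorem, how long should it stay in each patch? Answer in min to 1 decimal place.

Optimal t* satisfies g'(t*) = g(t*)/(T + t*).
g'(t) = 0.67·198·t^-0.33. Setting 0.67·198·t^-0.33 = 198·t^0.67/(40+t) gives 0.67(40+t) = t, so 0.33·t = 0.67×40.
t* = 0.67×40/0.33 = 81.21 min.

81.2 min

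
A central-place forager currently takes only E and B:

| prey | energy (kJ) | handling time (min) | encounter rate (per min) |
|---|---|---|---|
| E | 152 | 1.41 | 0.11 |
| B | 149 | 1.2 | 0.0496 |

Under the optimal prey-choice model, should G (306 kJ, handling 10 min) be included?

Current rate: (0.11×152 + 0.0496×149)/(1 + 0.11×1.41 + 0.0496×1.2) = 19.85 kJ/min.
Profitability of G: 306/10 = 30.6 kJ/min.
30.6 > 19.85, so adding G raises the average — include it.

Yes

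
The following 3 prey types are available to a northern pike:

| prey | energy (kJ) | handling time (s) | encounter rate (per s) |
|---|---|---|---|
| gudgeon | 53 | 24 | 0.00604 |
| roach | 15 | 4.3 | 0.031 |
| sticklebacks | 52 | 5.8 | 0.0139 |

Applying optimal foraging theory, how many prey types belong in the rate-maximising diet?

3

Rank by E/h (kJ/s): sticklebacks 8.97, roach 3.49, gudgeon 2.21. Include each in turn until the next type's E/h falls below the running intake rate.
Rate on top 1: 0.6689. roach: 3.49 > 0.6689 → include.
Rate on top 2: 0.9785. gudgeon: 2.21 > 0.9785 → include.
Optimal diet: sticklebacks, roach, gudgeon — 3 of 3 types.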